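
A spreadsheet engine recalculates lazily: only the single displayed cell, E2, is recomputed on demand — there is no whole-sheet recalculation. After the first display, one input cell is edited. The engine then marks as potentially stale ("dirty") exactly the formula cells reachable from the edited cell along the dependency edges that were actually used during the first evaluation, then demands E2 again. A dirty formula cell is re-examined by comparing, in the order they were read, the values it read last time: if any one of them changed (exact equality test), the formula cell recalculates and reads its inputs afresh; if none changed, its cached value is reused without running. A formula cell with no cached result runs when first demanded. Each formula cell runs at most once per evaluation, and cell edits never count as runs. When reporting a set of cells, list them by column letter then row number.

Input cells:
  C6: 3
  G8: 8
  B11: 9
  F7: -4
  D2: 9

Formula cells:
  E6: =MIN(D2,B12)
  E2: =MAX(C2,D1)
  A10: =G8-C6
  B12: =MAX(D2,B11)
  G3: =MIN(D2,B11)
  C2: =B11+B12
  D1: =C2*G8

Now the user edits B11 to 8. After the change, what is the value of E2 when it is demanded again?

New value of E2: 136.

First evaluation (everything demanded from the output):
  B12 = MAX(9, 9) = 9
  C2 = 9 + 9 = 18
  D1 = 18 * 8 = 144
  E2 = MAX(18, 144) = 144

Propagation after the edit:
  B12: runs — B11 9->8; result 9 (same value as before).
  C2: runs — B11 9->8; result 17.
  D1: runs — C2 18->17; result 136.
  E2: runs — C2 18->17; D1 144->136; result 136.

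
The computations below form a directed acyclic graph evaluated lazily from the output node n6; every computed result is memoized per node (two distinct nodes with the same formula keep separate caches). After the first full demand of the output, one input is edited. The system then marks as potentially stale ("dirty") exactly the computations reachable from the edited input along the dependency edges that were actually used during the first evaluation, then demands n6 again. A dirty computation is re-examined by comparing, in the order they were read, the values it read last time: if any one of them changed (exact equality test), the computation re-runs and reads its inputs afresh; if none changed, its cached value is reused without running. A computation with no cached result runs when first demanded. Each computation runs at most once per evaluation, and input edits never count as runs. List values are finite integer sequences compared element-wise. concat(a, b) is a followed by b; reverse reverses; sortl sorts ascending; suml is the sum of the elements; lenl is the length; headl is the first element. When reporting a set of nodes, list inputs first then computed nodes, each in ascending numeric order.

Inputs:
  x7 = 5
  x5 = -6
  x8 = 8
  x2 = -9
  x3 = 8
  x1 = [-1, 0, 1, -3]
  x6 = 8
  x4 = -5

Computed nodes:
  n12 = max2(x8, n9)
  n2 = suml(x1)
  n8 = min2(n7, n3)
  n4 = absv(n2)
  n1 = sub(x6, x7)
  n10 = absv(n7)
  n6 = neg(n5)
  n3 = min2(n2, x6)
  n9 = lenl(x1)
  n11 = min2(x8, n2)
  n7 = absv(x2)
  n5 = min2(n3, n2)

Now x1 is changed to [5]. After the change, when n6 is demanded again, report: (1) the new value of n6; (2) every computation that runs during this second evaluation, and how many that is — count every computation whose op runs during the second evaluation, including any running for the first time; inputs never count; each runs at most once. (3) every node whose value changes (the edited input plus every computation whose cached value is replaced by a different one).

First demand of the output computes:
  n2 = suml([-1, 0, 1, -3]) = -3
  n3 = min2(-3, 8) = -3
  n5 = min2(-3, -3) = -3
  n6 = neg(-3) = 3

After the edit, cleaning proceeds:
  n2: a read changed (x1 [-1, 0, 1, -3]->[5]) — executes, giving 5.
  n3: a read changed (n2 -3->5) — executes, giving 5.
  n5: a read changed (n3 -3->5; n2 -3->5) — executes, giving 5.
  n6: a read changed (n5 -3->5) — executes, giving -5.

Demanding n6 again yields -5.
4 computations run: n2, n3, n5, n6.
The nodes whose values change: x1, n2, n3, n5, n6.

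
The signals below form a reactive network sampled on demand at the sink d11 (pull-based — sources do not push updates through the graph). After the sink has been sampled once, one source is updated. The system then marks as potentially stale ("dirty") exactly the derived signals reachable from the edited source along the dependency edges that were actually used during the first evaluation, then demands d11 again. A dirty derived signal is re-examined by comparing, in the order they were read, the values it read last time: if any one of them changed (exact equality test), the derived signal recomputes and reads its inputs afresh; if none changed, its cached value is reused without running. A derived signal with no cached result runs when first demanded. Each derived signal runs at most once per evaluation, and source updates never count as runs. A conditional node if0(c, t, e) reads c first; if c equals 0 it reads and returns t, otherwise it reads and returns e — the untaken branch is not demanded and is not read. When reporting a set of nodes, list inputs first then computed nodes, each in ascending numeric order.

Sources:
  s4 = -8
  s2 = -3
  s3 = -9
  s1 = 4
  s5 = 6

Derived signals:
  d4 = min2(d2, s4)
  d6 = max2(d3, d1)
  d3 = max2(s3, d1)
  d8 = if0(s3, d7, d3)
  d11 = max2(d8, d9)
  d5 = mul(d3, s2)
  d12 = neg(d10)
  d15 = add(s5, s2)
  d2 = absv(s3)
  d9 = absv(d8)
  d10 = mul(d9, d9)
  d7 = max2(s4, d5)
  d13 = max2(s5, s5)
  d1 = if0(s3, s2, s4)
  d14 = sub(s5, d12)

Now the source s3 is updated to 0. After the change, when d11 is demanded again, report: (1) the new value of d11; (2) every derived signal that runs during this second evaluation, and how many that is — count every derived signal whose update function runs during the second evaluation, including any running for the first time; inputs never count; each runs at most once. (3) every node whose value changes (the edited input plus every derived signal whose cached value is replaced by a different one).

Initial pass — values computed on the first demand:
  d1 = if0(s3=-9 -> else branch s4) = -8
  d3 = max2(-9, -8) = -8
  d8 = if0(s3=-9 -> else branch d3) = -8
  d9 = absv(-8) = 8
  d11 = max2(-8, 8) = 8

Second demand — change propagation:
  d1: re-runs because s3 -9->0; new result -3.
  d3: re-runs because s3 -9->0; d1 -8->-3; new result 0.
  d5: newly demanded (no cache) — executes and yields 0.
  d7: newly demanded (no cache) — executes and yields 0.
  d8: re-runs because s3 -9->0; d3 -8->0; new result 0.
  d9: re-runs because d8 -8->0; new result 0.
  d11: re-runs because d8 -8->0; d9 8->0; new result 0.

The important point: the flipped condition pulls in fresh nodes; d5, d7 run for the first time.

d11 now evaluates to 0.
Run set: d1, d3, d5, d7, d8, d9, d11 (7 run).
Changed values: s3, d1, d3, d8, d9, d11.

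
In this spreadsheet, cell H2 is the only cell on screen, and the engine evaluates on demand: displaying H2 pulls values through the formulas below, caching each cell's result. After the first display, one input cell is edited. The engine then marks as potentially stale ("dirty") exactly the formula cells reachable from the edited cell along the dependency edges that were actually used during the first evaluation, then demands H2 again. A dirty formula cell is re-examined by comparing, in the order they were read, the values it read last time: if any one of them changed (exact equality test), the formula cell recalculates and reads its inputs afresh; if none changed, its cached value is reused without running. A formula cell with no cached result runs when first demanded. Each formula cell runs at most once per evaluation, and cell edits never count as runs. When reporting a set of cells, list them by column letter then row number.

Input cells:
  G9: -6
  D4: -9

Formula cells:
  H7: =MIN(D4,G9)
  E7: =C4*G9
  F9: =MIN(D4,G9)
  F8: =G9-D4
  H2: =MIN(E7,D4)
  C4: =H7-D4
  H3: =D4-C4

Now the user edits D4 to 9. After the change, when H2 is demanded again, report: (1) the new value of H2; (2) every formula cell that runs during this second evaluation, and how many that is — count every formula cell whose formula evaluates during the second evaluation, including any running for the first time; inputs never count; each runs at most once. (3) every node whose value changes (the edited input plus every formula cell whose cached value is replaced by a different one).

H2 now evaluates to 9.
Run set: C4, E7, H2, H7 (4 run).
Changed values: C4, D4, E7, H2, H7.

Initial pass — values computed on the first demand:
  H7 = MIN(-9, -6) = -9
  C4 = -9 - -9 = 0
  E7 = 0 * -6 = 0
  H2 = MIN(0, -9) = -9

Second demand — change propagation:
  H7: re-runs because D4 -9->9; new result -6.
  C4: re-runs because H7 -9->-6; D4 -9->9; new result -15.
  E7: re-runs because C4 0->-15; new result 90.
  H2: re-runs because E7 0->90; D4 -9->9; new result 9.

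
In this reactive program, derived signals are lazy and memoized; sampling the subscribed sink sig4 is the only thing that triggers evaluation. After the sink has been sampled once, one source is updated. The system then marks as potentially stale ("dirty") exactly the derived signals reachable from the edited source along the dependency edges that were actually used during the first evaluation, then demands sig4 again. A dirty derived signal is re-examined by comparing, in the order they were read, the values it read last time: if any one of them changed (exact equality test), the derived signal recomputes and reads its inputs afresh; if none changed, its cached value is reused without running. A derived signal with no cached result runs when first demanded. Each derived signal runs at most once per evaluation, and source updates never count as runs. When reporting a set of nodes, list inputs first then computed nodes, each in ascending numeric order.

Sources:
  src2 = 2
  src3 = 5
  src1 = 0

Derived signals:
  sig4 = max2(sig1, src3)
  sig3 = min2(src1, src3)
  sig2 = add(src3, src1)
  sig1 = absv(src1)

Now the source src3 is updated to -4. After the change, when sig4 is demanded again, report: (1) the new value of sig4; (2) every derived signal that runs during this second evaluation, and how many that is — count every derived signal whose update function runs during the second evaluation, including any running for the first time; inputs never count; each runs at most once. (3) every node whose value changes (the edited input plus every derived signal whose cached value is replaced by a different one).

Demanding sig4 again yields 0.
1 derived signals run: sig4.
The nodes whose values change: src3, sig4.

First demand of the output computes:
  sig1 = absv(0) = 0
  sig4 = max2(0, 5) = 5

After the edit, cleaning proceeds:
  sig4: a read changed (src3 5->-4) — executes, giving 0.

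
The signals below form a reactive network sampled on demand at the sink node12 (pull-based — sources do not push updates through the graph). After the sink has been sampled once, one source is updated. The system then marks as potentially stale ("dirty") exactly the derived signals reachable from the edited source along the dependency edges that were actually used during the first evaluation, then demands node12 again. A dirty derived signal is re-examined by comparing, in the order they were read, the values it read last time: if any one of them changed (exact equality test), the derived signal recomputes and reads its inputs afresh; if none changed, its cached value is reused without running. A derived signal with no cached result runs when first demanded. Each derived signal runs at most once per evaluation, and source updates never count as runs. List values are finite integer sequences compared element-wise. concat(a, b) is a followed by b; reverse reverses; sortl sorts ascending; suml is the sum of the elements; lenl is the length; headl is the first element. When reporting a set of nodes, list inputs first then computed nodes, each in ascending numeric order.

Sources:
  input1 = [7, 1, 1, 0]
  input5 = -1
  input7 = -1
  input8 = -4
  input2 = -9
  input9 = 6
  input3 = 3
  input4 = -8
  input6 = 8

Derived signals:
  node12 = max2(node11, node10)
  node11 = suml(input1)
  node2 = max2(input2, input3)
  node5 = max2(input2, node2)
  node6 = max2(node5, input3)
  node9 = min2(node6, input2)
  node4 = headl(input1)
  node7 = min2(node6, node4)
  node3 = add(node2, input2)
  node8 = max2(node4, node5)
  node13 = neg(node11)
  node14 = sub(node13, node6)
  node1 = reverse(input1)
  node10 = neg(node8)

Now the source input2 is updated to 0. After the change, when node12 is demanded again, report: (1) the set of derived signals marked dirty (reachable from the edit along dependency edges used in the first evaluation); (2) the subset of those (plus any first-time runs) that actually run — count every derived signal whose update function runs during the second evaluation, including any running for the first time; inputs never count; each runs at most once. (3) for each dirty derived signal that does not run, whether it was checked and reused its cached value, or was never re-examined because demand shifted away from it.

Initial pass — values computed on the first demand:
  node2 = max2(-9, 3) = 3
  node4 = headl([7, 1, 1, 0]) = 7
  node5 = max2(-9, 3) = 3
  node8 = max2(7, 3) = 7
  node10 = neg(7) = -7
  node11 = suml([7, 1, 1, 0]) = 9
  node12 = max2(9, -7) = 9

Second demand — change propagation:
  node2: re-runs because input2 -9->0; new result 3 (unchanged).
  node5: re-runs because input2 -9->0; new result 3 (unchanged).
  node8: re-examined; everything it read last time is the same (node4 unchanged, node5 unchanged) — cache 7 kept, no run.
  node10: re-examined; everything it read last time is the same (node8 unchanged) — cache -7 kept, no run.
  node12: re-examined; everything it read last time is the same (node11 unchanged, node10 unchanged) — cache 9 kept, no run.

The important point: at node8 every value read last time is unchanged, so the dirty flag clears without a run.

Dirty set: node2, node5, node8, node10, node12.
Run set: node2, node5 (2 run).
Re-examined without running (cache reused): node8, node10, node12.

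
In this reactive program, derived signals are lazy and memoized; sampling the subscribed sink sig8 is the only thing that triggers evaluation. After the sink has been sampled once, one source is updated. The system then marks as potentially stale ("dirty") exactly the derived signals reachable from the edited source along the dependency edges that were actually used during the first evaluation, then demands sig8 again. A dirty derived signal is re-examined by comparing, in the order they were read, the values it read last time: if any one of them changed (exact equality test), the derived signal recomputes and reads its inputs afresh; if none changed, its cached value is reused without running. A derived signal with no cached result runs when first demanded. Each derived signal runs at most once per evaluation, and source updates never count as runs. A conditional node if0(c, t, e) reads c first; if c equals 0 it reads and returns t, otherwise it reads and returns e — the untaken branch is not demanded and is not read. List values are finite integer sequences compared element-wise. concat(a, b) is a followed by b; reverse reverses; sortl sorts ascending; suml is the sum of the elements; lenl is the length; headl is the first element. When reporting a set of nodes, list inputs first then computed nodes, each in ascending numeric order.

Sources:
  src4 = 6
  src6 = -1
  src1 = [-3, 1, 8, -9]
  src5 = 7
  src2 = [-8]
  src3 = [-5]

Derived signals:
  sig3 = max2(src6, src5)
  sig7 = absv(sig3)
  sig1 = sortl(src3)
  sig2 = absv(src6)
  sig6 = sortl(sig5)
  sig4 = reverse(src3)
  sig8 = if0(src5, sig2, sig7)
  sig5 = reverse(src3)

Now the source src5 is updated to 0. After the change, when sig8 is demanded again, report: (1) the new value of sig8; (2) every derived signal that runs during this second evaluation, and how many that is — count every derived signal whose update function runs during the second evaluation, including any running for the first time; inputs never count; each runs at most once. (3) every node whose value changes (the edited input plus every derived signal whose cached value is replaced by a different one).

Demanding sig8 again yields 1.
2 derived signals run: sig2, sig8.
The nodes whose values change: src5, sig8.
Note the branch switch — demand abandons sig3, sig7, which are never re-examined.

First demand of the output computes:
  sig3 = max2(-1, 7) = 7
  sig7 = absv(7) = 7
  sig8 = if0(src5=7 -> else branch sig7) = 7

After the edit, cleaning proceeds:
  sig2: had never run; runs now, result 1.
  sig3: stays stale; no demand reaches it after the flip.
  sig7: stays stale; no demand reaches it after the flip.
  sig8: a read changed (src5 7->0) — executes, giving 1.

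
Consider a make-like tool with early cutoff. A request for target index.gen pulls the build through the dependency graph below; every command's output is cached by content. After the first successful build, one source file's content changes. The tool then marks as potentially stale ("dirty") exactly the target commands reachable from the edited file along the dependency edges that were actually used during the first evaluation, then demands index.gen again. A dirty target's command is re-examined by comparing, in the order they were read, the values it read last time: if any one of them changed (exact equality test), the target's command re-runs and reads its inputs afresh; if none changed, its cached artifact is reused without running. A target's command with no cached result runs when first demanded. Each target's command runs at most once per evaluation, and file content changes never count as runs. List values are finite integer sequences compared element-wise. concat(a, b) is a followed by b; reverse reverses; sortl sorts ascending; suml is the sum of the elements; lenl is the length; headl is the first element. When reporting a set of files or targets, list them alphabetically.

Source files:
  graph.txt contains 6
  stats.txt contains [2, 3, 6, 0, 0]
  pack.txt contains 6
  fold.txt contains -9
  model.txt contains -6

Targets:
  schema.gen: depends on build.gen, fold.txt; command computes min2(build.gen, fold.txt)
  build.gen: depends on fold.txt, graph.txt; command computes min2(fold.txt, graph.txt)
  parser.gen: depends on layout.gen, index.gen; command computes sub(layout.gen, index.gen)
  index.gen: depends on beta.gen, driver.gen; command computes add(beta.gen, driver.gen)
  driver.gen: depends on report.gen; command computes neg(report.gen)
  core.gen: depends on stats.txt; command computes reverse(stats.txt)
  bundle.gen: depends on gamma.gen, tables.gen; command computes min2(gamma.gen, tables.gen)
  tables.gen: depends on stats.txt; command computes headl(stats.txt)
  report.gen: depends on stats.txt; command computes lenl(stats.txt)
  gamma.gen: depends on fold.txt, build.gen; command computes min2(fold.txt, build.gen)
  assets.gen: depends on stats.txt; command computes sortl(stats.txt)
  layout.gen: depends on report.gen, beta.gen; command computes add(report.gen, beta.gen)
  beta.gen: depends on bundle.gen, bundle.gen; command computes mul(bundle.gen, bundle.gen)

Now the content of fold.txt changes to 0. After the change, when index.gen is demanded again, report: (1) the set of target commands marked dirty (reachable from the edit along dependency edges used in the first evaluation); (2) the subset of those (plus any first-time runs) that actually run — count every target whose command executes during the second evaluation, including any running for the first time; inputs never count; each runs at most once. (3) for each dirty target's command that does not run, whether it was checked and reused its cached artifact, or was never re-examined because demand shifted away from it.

First demand of the output computes:
  build.gen = min2(-9, 6) = -9
  gamma.gen = min2(-9, -9) = -9
  report.gen = lenl([2, 3, 6, 0, 0]) = 5
  driver.gen = neg(5) = -5
  tables.gen = headl([2, 3, 6, 0, 0]) = 2
  bundle.gen = min2(-9, 2) = -9
  beta.gen = mul(-9, -9) = 81
  index.gen = add(81, -5) = 76

After the edit, cleaning proceeds:
  build.gen: a read changed (fold.txt -9->0) — executes, giving 0.
  gamma.gen: a read changed (fold.txt -9->0; build.gen -9->0) — executes, giving 0.
  bundle.gen: a read changed (gamma.gen -9->0) — executes, giving 0.
  beta.gen: a read changed (bundle.gen -9->0; bundle.gen -9->0) — executes, giving 0.
  index.gen: a read changed (beta.gen 81->0) — executes, giving -5.

The edit dirties: beta.gen, build.gen, bundle.gen, gamma.gen, index.gen.
5 target commands run: beta.gen, build.gen, bundle.gen, gamma.gen, index.gen.
No dirty target's command escaped a run.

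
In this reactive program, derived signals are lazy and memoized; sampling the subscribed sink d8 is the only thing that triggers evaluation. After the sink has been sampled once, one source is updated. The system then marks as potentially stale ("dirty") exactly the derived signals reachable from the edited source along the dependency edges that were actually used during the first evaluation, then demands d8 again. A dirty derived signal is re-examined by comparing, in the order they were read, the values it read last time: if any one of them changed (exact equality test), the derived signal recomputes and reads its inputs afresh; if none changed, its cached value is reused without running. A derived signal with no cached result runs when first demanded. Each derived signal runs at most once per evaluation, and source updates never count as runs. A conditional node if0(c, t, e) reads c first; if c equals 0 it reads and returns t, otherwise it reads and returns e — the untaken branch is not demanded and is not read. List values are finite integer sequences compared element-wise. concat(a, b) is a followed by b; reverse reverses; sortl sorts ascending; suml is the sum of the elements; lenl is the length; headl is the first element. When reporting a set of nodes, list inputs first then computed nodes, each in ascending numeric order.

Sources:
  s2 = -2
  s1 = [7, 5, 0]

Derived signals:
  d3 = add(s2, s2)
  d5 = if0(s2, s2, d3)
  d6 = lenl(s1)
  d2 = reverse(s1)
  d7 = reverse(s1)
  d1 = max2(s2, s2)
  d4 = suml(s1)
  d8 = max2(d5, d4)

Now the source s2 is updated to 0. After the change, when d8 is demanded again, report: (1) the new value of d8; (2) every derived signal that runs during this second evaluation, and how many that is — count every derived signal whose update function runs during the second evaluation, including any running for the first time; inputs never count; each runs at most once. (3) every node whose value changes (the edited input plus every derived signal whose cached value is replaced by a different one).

First demand of the output computes:
  d3 = add(-2, -2) = -4
  d4 = suml([7, 5, 0]) = 12
  d5 = if0(s2=-2 -> else branch d3) = -4
  d8 = max2(-4, 12) = 12

After the edit, cleaning proceeds:
  d3: stays stale; no demand reaches it after the flip.
  d5: a read changed (s2 -2->0) — executes, giving 0.
  d8: a read changed (d5 -4->0) — executes, giving 12 — identical to its old value.

Note the branch switch — demand abandons d3, which is never re-examined.

Demanding d8 again yields 12.
2 derived signals run: d5, d8.
The nodes whose values change: s2, d5.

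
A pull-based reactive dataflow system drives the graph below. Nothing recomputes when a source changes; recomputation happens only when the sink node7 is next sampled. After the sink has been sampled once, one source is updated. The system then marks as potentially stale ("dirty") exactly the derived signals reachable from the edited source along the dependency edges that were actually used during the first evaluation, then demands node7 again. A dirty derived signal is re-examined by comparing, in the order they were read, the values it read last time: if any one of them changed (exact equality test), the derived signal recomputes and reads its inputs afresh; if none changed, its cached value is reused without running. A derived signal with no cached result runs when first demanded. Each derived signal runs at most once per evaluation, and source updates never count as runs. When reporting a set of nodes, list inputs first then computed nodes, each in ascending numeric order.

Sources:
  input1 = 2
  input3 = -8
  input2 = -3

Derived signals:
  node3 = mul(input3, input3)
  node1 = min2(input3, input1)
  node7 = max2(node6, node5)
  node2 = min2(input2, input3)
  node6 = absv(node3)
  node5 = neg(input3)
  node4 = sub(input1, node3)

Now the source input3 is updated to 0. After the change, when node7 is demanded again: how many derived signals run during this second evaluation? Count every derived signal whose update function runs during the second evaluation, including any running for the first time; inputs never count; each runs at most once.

First evaluation (everything demanded from the output):
  node3 = mul(-8, -8) = 64
  node5 = neg(-8) = 8
  node6 = absv(64) = 64
  node7 = max2(64, 8) = 64

Propagation after the edit:
  node3: runs — input3 -8->0; input3 -8->0; result 0.
  node5: runs — input3 -8->0; result 0.
  node6: runs — node3 64->0; result 0.
  node7: runs — node6 64->0; node5 8->0; result 0.

Derived signals that run: node3, node5, node6, node7 — 4 in total.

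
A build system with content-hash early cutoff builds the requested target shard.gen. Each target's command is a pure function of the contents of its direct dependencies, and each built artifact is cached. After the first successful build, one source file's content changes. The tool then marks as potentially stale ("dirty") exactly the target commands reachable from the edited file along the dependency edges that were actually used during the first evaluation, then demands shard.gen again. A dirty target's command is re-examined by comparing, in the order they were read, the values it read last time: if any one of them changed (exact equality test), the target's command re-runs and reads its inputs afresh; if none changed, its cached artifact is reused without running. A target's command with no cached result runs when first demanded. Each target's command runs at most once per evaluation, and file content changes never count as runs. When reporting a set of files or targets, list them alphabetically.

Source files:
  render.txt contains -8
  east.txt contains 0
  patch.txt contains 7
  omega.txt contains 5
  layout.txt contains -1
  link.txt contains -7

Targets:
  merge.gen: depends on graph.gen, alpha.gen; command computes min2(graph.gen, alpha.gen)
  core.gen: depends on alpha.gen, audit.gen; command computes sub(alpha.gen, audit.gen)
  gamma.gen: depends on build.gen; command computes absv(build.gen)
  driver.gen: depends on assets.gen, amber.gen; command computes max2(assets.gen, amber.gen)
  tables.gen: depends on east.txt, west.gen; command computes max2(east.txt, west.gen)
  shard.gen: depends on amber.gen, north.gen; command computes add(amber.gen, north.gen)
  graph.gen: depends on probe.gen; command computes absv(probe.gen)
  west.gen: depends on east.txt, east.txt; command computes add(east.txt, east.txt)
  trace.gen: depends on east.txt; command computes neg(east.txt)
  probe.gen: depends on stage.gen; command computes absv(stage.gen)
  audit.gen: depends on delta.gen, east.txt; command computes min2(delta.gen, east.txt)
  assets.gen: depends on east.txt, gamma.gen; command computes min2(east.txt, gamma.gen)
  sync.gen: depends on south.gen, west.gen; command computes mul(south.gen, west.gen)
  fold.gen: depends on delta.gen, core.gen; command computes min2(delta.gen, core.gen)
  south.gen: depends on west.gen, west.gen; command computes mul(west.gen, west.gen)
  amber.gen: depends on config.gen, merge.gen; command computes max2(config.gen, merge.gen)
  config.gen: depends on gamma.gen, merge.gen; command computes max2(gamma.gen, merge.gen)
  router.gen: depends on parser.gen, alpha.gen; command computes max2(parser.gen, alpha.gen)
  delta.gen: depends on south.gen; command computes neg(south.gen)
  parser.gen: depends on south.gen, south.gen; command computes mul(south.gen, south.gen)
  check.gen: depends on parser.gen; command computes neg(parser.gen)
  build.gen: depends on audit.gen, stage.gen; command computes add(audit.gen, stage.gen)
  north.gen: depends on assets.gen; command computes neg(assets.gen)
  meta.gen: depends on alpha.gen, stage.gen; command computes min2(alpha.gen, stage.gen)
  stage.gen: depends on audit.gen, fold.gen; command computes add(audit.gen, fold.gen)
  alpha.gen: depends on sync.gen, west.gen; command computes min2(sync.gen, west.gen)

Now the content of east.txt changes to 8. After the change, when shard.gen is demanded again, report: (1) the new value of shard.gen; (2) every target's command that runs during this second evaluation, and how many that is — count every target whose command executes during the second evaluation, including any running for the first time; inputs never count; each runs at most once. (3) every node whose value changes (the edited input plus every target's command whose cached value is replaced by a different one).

New value of shard.gen: 760.
Target commands that run: alpha.gen, amber.gen, assets.gen, audit.gen, build.gen, config.gen, core.gen, delta.gen, fold.gen, gamma.gen, graph.gen, merge.gen, north.gen, probe.gen, shard.gen, south.gen, stage.gen, sync.gen, west.gen — 19 in total.
Values that change: alpha.gen, amber.gen, assets.gen, audit.gen, build.gen, config.gen, core.gen, delta.gen, east.txt, fold.gen, gamma.gen, graph.gen, merge.gen, north.gen, probe.gen, shard.gen, south.gen, stage.gen, sync.gen, west.gen.

First evaluation (everything demanded from the output):
  west.gen = add(0, 0) = 0
  south.gen = mul(0, 0) = 0
  delta.gen = neg(0) = 0
  audit.gen = min2(0, 0) = 0
  sync.gen = mul(0, 0) = 0
  alpha.gen = min2(0, 0) = 0
  core.gen = sub(0, 0) = 0
  fold.gen = min2(0, 0) = 0
  stage.gen = add(0, 0) = 0
  build.gen = add(0, 0) = 0
  gamma.gen = absv(0) = 0
  assets.gen = min2(0, 0) = 0
  north.gen = neg(0) = 0
  probe.gen = absv(0) = 0
  graph.gen = absv(0) = 0
  merge.gen = min2(0, 0) = 0
  config.gen = max2(0, 0) = 0
  amber.gen = max2(0, 0) = 0
  shard.gen = add(0, 0) = 0

Propagation after the edit:
  west.gen: runs — east.txt 0->8; east.txt 0->8; result 16.
  south.gen: runs — west.gen 0->16; west.gen 0->16; result 256.
  delta.gen: runs — south.gen 0->256; result -256.
  audit.gen: runs — delta.gen 0->-256; east.txt 0->8; result -256.
  sync.gen: runs — south.gen 0->256; west.gen 0->16; result 4096.
  alpha.gen: runs — sync.gen 0->4096; west.gen 0->16; result 16.
  core.gen: runs — alpha.gen 0->16; audit.gen 0->-256; result 272.
  fold.gen: runs — delta.gen 0->-256; core.gen 0->272; result -256.
  stage.gen: runs — audit.gen 0->-256; fold.gen 0->-256; result -512.
  build.gen: runs — audit.gen 0->-256; stage.gen 0->-512; result -768.
  gamma.gen: runs — build.gen 0->-768; result 768.
  assets.gen: runs — east.txt 0->8; gamma.gen 0->768; result 8.
  north.gen: runs — assets.gen 0->8; result -8.
  probe.gen: runs — stage.gen 0->-512; result 512.
  graph.gen: runs — probe.gen 0->512; result 512.
  merge.gen: runs — graph.gen 0->512; alpha.gen 0->16; result 16.
  config.gen: runs — gamma.gen 0->768; merge.gen 0->16; result 768.
  amber.gen: runs — config.gen 0->768; merge.gen 0->16; result 768.
  shard.gen: runs — amber.gen 0->768; north.gen 0->-8; result 760.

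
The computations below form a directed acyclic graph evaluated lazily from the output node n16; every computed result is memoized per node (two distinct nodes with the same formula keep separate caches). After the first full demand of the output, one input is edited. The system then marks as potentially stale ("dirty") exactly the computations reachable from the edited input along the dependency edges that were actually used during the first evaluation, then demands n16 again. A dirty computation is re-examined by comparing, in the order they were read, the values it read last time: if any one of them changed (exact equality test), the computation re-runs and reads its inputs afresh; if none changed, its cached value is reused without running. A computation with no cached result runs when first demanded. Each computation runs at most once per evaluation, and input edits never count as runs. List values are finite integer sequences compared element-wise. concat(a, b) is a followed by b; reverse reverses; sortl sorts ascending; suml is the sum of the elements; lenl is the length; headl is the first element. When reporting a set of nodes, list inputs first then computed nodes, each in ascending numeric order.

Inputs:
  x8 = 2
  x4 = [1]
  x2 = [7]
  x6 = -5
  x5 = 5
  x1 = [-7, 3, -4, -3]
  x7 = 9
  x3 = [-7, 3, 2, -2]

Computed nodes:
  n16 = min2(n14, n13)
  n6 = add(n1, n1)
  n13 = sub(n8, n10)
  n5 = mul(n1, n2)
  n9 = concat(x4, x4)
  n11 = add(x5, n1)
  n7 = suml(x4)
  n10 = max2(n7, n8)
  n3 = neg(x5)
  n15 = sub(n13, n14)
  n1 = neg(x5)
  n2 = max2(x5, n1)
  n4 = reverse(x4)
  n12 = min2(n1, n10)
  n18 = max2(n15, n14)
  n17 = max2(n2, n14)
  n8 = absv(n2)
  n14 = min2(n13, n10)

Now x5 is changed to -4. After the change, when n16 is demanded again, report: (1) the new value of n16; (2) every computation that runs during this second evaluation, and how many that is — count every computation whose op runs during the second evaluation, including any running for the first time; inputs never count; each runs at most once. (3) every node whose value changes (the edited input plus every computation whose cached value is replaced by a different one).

First demand of the output computes:
  n1 = neg(5) = -5
  n2 = max2(5, -5) = 5
  n7 = suml([1]) = 1
  n8 = absv(5) = 5
  n10 = max2(1, 5) = 5
  n13 = sub(5, 5) = 0
  n14 = min2(0, 5) = 0
  n16 = min2(0, 0) = 0

After the edit, cleaning proceeds:
  n1: a read changed (x5 5->-4) — executes, giving 4.
  n2: a read changed (x5 5->-4; n1 -5->4) — executes, giving 4.
  n8: a read changed (n2 5->4) — executes, giving 4.
  n10: a read changed (n8 5->4) — executes, giving 4.
  n13: a read changed (n8 5->4; n10 5->4) — executes, giving 0 — identical to its old value.
  n14: a read changed (n10 5->4) — executes, giving 0 — identical to its old value.
  n16: dirty, but its reads are unchanged (n14 unchanged, n13 unchanged); cached 0 stands.

Note where the cutoff bites: n16 is checked, finds nothing changed, and keeps its cache.

Demanding n16 again yields 0.
6 computations run: n1, n2, n8, n10, n13, n14.
The nodes whose values change: x5, n1, n2, n8, n10.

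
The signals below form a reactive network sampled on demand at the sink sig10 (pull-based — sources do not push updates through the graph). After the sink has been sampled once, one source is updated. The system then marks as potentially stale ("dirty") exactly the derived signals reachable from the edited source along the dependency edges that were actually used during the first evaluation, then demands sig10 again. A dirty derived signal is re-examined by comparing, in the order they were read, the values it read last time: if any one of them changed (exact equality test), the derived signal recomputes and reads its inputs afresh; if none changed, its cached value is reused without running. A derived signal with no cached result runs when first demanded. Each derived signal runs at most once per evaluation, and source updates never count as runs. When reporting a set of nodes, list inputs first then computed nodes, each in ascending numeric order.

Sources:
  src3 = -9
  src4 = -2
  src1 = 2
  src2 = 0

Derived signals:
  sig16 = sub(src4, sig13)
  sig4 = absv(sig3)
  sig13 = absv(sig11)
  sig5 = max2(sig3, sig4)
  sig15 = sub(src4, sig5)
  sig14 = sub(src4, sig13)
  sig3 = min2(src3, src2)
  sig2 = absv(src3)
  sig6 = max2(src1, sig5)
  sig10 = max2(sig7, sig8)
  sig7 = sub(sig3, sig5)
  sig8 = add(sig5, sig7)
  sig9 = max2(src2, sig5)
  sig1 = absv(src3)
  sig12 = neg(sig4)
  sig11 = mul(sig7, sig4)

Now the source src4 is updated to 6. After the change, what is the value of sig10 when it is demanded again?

sig10 now evaluates to -9.
The important point: nothing the output needs ever reads src4, so the edit is invisible to it.

Initial pass — values computed on the first demand:
  sig3 = min2(-9, 0) = -9
  sig4 = absv(-9) = 9
  sig5 = max2(-9, 9) = 9
  sig7 = sub(-9, 9) = -18
  sig8 = add(9, -18) = -9
  sig10 = max2(-18, -9) = -9

Second demand — change propagation:
  no demanded computation ever read src4, so the edit dirties nothing and nothing runs.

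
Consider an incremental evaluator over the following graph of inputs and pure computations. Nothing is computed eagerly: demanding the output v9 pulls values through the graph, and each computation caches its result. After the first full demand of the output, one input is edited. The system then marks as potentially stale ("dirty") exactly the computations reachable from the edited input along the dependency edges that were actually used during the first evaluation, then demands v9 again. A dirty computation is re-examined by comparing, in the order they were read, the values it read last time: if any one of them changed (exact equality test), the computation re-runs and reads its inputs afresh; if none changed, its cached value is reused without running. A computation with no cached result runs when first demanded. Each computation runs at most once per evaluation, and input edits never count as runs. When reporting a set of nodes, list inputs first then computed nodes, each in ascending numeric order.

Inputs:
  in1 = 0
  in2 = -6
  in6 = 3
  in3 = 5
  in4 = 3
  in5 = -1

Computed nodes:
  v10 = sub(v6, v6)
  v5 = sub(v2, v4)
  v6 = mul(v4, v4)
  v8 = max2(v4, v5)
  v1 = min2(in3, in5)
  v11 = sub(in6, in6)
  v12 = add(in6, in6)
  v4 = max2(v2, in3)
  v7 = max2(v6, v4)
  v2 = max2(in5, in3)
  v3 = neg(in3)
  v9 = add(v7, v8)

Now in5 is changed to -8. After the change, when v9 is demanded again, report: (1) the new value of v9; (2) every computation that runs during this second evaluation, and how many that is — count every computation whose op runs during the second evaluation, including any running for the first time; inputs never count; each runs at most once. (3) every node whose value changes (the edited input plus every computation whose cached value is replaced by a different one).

v9 now evaluates to 30.
Run set: v2 (1 run).
Changed values: in5.
The important point: v2 recomputes to an identical value, and the output ends up unchanged.

Initial pass — values computed on the first demand:
  v2 = max2(-1, 5) = 5
  v4 = max2(5, 5) = 5
  v5 = sub(5, 5) = 0
  v6 = mul(5, 5) = 25
  v7 = max2(25, 5) = 25
  v8 = max2(5, 0) = 5
  v9 = add(25, 5) = 30

Second demand — change propagation:
  v2: re-runs because in5 -1->-8; new result 5 (unchanged).
  v4: re-examined; everything it read last time is the same (v2 unchanged, in3 unchanged) — cache 5 kept, no run.
  v5: re-examined; everything it read last time is the same (v2 unchanged, v4 unchanged) — cache 0 kept, no run.
  v6: re-examined; everything it read last time is the same (v4 unchanged, v4 unchanged) — cache 25 kept, no run.
  v7: re-examined; everything it read last time is the same (v6 unchanged, v4 unchanged) — cache 25 kept, no run.
  v8: re-examined; everything it read last time is the same (v4 unchanged, v5 unchanged) — cache 5 kept, no run.
  v9: re-examined; everything it read last time is the same (v7 unchanged, v8 unchanged) — cache 30 kept, no run.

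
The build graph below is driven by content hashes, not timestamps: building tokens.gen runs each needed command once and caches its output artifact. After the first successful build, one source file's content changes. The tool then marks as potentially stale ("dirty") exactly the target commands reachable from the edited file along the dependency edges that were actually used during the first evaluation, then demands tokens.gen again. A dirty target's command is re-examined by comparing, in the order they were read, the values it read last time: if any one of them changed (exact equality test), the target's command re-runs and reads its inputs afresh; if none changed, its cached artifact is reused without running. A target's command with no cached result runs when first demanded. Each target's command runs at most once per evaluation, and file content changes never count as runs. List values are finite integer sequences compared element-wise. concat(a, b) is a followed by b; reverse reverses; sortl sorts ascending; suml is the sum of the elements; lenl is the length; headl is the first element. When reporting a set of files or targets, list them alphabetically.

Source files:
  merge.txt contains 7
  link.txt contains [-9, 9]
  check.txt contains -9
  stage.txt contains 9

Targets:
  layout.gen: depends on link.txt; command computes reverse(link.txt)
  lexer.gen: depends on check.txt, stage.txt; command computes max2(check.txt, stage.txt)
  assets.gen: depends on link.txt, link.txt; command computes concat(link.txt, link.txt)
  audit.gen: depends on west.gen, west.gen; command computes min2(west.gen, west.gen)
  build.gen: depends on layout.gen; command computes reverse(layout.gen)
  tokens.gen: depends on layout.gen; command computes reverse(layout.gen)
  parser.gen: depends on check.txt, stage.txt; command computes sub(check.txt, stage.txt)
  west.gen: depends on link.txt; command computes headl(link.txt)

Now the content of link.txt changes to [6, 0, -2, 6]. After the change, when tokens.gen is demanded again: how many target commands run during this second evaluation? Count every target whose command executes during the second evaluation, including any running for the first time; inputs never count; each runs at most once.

Initial pass — values computed on the first demand:
  layout.gen = reverse([-9, 9]) = [9, -9]
  tokens.gen = reverse([9, -9]) = [-9, 9]

Second demand — change propagation:
  layout.gen: re-runs because link.txt [-9, 9]->[6, 0, -2, 6]; new result [6, -2, 0, 6].
  tokens.gen: re-runs because layout.gen [9, -9]->[6, -2, 0, 6]; new result [6, 0, -2, 6].

Run set: layout.gen, tokens.gen (2 run).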